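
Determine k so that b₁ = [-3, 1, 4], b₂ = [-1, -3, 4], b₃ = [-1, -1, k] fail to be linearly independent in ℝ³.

k = 12/5

The set is linearly dependent precisely when det[b₁; b₂; b₃] = 0.
Cofactor expansion gives det = 10*k - 24.
Setting this to zero gives k = 12/5.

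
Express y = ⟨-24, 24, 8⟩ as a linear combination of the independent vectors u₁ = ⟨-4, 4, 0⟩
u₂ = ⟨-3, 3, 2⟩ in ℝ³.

Solve the system with u₁, u₂ as columns and y as the right-hand side.
Back-substitution yields (c₁, c₂) = (3, 4).

y = 3u₁ + 4u₂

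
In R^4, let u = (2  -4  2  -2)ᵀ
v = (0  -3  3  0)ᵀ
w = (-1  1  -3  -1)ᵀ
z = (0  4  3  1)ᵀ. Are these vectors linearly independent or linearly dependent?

linearly independent

The matrix [u|v|w|z] has determinant -66.
A nonzero determinant means the columns are linearly independent.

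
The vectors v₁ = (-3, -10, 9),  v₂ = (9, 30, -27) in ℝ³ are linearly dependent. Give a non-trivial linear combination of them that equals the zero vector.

3v₁ + v₂ = 0

Solve the homogeneous system with v₁, v₂ as columns by row-reducing the coefficient matrix.
One solution (up to scaling) is (3, 1).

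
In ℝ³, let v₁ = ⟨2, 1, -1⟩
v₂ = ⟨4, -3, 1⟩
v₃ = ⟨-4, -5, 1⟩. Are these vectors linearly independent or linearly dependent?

linearly independent

Form the 3×3 matrix with these as columns; its determinant is 28.
A nonzero determinant means the columns are linearly independent.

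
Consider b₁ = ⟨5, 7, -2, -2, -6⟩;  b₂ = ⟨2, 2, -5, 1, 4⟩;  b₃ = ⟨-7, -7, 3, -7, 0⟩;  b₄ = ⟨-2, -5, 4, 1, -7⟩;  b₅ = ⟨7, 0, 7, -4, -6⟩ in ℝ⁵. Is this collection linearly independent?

Form the 5×5 matrix with these as columns; its determinant is -20018.
A nonzero determinant means the columns are linearly independent.

linearly independent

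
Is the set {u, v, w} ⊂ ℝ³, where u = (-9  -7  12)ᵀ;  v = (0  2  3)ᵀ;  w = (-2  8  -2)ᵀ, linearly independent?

linearly independent

The matrix [u|v|w] has determinant 342.
A nonzero determinant means the columns are linearly independent.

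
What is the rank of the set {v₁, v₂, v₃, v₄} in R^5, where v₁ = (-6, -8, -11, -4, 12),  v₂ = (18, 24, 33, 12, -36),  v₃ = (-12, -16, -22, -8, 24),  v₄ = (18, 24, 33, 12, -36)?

Row-reduce the 4×5 matrix with these as rows.
Exactly 1 pivot survives; hence the rank is 1.

rank 1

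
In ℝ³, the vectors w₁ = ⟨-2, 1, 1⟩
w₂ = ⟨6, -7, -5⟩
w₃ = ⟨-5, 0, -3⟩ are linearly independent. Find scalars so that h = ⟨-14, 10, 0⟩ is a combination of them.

h = -4w₁ - 2w₂ + 2w₃

Since w₁, w₂, w₃ are independent, the coefficients expressing h are uniquely determined by a linear system.
The system has the unique solution (c₁, c₂, c₃) = (-4, -2, 2).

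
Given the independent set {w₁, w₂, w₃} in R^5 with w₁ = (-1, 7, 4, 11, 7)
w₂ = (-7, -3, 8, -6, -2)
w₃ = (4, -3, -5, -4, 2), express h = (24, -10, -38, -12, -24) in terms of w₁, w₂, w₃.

h = -4w₁ - 4w₂ - 2w₃

Set up the augmented matrix [w₁ | w₂ | w₃ | h] and row-reduce.
Row-reducing the augmented matrix gives the unique coefficients (c₁, c₂, c₃) = (-4, -4, -2).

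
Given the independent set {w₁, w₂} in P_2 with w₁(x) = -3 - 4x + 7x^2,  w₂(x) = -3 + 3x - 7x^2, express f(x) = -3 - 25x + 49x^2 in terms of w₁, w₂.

Identify each element with its coordinate vector in ℝ³ via {1, x, x^2}.
Set up the augmented matrix [w₁ | w₂ | f] and row-reduce.
The system has the unique solution (a₁, a₂) = (4, -3).

f = 4w₁ - 3w₂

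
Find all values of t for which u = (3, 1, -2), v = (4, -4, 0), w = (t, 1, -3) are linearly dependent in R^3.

t = 5

The vectors are dependent exactly when the determinant of the matrix with rows u, v, w vanishes.
Expanding, det = 40 - 8*t.
Solving 40 - 8*t = 0 yields t = 5.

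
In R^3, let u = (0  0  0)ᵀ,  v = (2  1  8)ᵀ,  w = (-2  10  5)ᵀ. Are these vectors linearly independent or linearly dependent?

One of the vectors is the zero vector, so the set is linearly dependent.

linearly dependent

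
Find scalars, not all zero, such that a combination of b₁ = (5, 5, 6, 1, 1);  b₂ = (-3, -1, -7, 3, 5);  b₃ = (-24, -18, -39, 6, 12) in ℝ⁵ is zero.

3b₁ - 3b₂ + b₃ = 0

Solve the homogeneous system with b₁, b₂, b₃ as columns by row-reducing the coefficient matrix.
The free variable yields coefficients (3, -3, 1) (any nonzero multiple also works).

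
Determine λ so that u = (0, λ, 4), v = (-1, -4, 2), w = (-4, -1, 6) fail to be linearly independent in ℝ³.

λ = -30

The set is linearly dependent precisely when det[u; v; w] = 0.
Cofactor expansion gives det = -2*λ - 60.
Setting this to zero gives λ = -30.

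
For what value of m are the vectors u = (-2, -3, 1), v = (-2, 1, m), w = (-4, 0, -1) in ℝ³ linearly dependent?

m = -1

Dependence holds iff the 3×3 matrix [u v w] is singular.
The determinant works out to 12*m + 12.
This vanishes exactly when m = -1.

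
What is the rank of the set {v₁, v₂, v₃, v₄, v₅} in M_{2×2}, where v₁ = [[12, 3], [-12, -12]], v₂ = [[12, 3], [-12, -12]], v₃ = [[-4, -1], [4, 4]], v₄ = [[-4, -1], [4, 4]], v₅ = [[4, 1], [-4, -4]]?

Pass to coordinate vectors with respect to the basis {E₁₁, E₁₂, E₂₁, E₂₂}.
Row-reduce the 5×4 matrix with these as rows.
Exactly 1 pivot survives; hence the rank is 1.
(With 5 elements in a 4-dimensional space the rank is at most 4.)

1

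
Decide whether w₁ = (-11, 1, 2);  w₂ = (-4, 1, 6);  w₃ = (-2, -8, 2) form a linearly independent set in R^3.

linearly independent

Row-reduce the matrix whose columns are w₁, w₂, w₃.
The reduction yields 3 nonzero rows, so the rank is 3.
Since rank = 3 (the number of vectors), the set is linearly independent.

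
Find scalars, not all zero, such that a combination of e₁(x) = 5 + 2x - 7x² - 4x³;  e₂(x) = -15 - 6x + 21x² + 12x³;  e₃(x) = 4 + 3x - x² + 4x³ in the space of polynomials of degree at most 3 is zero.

Take coordinates with respect to {1, x, …, x³}.
Write the vectors as columns of a matrix and find a nonzero vector in its null space.
A generator of the null space is (3, 1, 0).

3e₁ + e₂ = 0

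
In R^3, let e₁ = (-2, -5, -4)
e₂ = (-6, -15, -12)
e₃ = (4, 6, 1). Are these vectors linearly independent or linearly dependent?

One vector is a scalar multiple of another, so the set is dependent.

linearly dependent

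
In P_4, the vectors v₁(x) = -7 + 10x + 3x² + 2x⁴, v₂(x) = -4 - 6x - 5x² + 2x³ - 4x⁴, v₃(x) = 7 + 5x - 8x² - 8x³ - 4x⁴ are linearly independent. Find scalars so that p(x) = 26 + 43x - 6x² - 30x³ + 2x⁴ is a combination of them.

Take coordinate vectors relative to {1, x, …, x⁴}.
Solve the system with v₁, v₂, v₃ as columns and p as the right-hand side.
Back-substitution yields (a₁, a₂, a₃) = (1, -3, 3).

p = v₁ - 3v₂ + 3v₃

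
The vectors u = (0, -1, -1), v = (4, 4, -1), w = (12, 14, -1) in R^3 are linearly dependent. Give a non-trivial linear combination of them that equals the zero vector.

2u - 3v + w = 0

Row-reduce the matrix with u, v, w as columns; the null space gives the coefficients.
One solution (up to scaling) is (2, -3, 1).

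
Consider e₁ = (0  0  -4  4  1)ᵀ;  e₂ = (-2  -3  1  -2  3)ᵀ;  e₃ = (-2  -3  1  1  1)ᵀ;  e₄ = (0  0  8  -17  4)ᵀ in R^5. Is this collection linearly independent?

linearly dependent

Place the vectors as rows of a 4×5 matrix and reduce to echelon form.
The reduction yields 3 nonzero rows, so the rank is 3.
Since rank 3 < 4, the set is linearly dependent.
Indeed 2e₁ - 3e₂ + 3e₃ + e₄ = 0.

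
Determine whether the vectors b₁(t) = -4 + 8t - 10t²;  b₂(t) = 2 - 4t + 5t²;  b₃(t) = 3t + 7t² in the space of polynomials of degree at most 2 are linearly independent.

linearly dependent

Take coordinates with respect to the standard basis {1, t, t²}.
Row-reduce the matrix whose columns are b₁, b₂, b₃.
The reduction yields 2 nonzero rows, so the rank is 2.
Since rank 2 < 3, the set is linearly dependent.
Indeed b₁ + 2b₂ = 0.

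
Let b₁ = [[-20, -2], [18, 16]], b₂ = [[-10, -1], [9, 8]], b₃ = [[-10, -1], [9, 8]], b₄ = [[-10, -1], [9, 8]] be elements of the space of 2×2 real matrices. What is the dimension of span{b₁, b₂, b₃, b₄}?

Pass to coordinate vectors with respect to the basis {E₁₁, E₁₂, E₂₁, E₂₂}.
Apply Gaussian elimination to the matrix whose rows are b₁, b₂, b₃, b₄.
The echelon form has 1 nonzero row, so the rank is 1.

1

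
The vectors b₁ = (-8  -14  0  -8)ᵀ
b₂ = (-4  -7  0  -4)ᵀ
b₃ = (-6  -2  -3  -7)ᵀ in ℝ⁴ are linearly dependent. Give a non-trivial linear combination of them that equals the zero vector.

Solve the homogeneous system with b₁, b₂, b₃ as columns by row-reducing the coefficient matrix.
The free variable yields coefficients (1, -2, 0) (any nonzero multiple also works).

b₁ - 2b₂ = 0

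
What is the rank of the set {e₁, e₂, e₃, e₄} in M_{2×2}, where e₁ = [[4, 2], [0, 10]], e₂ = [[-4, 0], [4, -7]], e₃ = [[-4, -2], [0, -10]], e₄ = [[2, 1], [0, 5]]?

2

Use coordinates relative to {E₁₁, E₁₂, E₂₁, E₂₂}.
Form the matrix with e₁, e₂, e₃, e₄ as columns and reduce.
Exactly 2 pivots survive; hence the rank is 2.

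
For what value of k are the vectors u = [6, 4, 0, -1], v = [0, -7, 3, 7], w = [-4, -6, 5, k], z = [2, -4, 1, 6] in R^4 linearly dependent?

Dependence holds iff the 4×4 matrix [u v w z] is singular.
The determinant works out to 66 - 54*k.
This vanishes exactly when k = 11/9.

k = 11/9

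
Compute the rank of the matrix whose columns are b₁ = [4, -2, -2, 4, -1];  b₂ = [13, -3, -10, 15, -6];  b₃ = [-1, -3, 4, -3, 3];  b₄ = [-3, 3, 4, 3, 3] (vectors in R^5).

Row-reduce the 4×5 matrix with these as rows.
The echelon form has 3 nonzero rows, so the rank is 3.

3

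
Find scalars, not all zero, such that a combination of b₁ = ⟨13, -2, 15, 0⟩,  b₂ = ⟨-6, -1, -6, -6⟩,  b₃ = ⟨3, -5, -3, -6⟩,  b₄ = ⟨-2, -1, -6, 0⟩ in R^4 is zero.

b₁ + b₂ - b₃ + 2b₄ = 0

Set up α₁b₁ + … + α₄b₄ = 0 and solve the homogeneous system.
The free variable yields coefficients (1, 1, -1, 2) (any nonzero multiple also works).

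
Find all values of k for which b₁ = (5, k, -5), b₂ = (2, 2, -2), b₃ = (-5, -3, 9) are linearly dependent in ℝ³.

The vectors are dependent exactly when the determinant of the matrix with rows b₁, b₂, b₃ vanishes.
The determinant works out to 40 - 8*k.
This vanishes exactly when k = 5.

k = 5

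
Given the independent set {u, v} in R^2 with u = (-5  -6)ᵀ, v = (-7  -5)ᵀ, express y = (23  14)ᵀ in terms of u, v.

Set up the augmented matrix [u | v | y] and row-reduce.
Row-reducing the augmented matrix gives the unique coefficients (a₁, a₂) = (1, -4).

y = u - 4v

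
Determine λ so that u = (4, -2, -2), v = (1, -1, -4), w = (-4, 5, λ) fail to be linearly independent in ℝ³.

λ = 23

The vectors are dependent exactly when the determinant of the matrix with rows u, v, w vanishes.
Cofactor expansion gives det = 46 - 2*λ.
Solving 46 - 2*λ = 0 yields λ = 23.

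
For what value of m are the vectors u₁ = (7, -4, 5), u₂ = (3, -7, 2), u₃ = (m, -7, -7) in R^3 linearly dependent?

m = -28/3

Place the vectors as rows of a 3×3 matrix; dependence ⇔ determinant zero.
The determinant works out to 27*m + 252.
This vanishes exactly when m = -28/3.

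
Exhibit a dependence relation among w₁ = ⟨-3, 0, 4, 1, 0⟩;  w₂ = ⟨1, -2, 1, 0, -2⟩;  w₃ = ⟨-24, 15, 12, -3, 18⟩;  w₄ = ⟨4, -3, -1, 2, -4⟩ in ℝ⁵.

Solve the homogeneous system with w₁, w₂, w₃, w₄ as columns by row-reducing the coefficient matrix.
The free variable yields coefficients (3, -3, -1, -3) (any nonzero multiple also works).

3w₁ - 3w₂ - w₃ - 3w₄ = 0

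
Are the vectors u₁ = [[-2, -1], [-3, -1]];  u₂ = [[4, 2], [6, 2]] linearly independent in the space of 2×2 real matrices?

Take coordinates with respect to the standard basis {E₁₁, E₁₂, E₂₁, E₂₂}.
Place the vectors as rows of a 2×4 matrix and reduce to echelon form.
The reduction yields 1 nonzero row, so the rank is 1.
Since rank 1 < 2, the set is linearly dependent.

linearly dependent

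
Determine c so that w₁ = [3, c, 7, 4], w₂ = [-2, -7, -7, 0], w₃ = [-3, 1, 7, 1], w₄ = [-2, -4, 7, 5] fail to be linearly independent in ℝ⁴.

The set is linearly dependent precisely when det[w₁; w₂; w₃; w₄] = 0.
The determinant works out to 147*c - 294.
This vanishes exactly when c = 2.

c = 2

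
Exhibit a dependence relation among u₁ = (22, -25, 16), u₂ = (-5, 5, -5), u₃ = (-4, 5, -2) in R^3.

u₁ + 2u₂ + 3u₃ = 0

Row-reduce the matrix with u₁, u₂, u₃ as columns; the null space gives the coefficients.
One solution (up to scaling) is (1, 2, 3).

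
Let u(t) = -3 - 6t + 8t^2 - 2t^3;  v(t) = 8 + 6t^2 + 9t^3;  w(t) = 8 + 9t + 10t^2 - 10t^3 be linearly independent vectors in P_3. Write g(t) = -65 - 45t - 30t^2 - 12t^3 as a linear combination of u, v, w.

g = 3u - 4v - 3w

Identify each element with its coordinate vector in ℝ⁴ via {1, t, …, t^3}.
Write g = α₁u + … + α₃w and equate components.
Row-reducing the augmented matrix gives the unique coefficients (α₁, α₂, α₃) = (3, -4, -3).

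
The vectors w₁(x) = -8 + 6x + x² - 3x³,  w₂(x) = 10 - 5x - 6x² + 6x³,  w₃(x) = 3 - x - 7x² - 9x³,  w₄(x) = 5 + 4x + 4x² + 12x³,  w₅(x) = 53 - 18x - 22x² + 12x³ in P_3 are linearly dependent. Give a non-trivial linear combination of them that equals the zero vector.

3w₁ - w₂ - 3w₃ - 2w₄ + w₅ = 0

Take coordinates with respect to {1, x, …, x³}.
Solve the homogeneous system with w₁, w₂, w₃, w₄, w₅ as columns by row-reducing the coefficient matrix.
A generator of the null space is (3, -1, -3, -2, 1).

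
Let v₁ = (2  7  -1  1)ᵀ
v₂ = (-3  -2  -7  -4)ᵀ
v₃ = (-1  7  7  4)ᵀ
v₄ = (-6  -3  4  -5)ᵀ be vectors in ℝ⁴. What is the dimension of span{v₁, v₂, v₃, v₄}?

Form the matrix with v₁, v₂, v₃, v₄ as columns and reduce.
There are 4 pivot columns, so rank = 4.

dim = 4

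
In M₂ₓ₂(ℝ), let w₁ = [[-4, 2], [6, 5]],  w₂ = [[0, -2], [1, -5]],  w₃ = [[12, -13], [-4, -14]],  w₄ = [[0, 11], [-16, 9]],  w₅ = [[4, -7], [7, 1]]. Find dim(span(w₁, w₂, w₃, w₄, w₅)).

Use coordinates relative to {E₁₁, E₁₂, E₂₁, E₂₂}.
Apply Gaussian elimination to the matrix whose rows are w₁, w₂, w₃, w₄, w₅.
Exactly 3 pivots survive; hence the rank is 3.
(With 5 elements in a 4-dimensional space the rank is at most 4.)

dim = 3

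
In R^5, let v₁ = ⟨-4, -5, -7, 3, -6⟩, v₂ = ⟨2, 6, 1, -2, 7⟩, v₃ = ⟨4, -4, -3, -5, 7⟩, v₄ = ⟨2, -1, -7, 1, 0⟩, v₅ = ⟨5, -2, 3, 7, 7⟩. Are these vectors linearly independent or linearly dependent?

The matrix [v₁|v₂|v₃|v₄|v₅] has determinant 22690.
A nonzero determinant means the columns are linearly independent.

linearly independent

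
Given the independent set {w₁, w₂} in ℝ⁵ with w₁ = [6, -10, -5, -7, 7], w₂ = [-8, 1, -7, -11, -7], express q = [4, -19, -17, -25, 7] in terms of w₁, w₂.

q = 2w₁ + w₂

Write q = α₁w₁ + α₂w₂ and equate components.
Row-reducing the augmented matrix gives the unique coefficients (α₁, α₂) = (2, 1).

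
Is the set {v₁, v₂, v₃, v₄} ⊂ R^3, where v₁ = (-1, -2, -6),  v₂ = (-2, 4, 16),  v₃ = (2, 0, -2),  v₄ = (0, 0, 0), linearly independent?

There are 4 vectors in a 3-dimensional space, so they cannot be linearly independent.

linearly dependent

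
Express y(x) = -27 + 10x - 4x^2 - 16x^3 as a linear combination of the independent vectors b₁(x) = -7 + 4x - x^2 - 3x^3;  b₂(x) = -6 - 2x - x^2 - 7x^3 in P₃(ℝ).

Take coordinate vectors relative to {1, x, …, x^3}.
Since b₁, b₂ are independent, the coefficients expressing y are uniquely determined by a linear system.
Back-substitution yields (c₁, c₂) = (3, 1).

y = 3b₁ + b₂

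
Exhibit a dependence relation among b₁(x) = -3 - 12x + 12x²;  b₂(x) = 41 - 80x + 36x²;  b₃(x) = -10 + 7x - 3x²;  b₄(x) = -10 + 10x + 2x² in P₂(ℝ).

Pass to coordinate vectors relative to the basis {1, x, x²}.
Row-reduce the matrix with b₁, b₂, b₃, b₄ as columns; the null space gives the coefficients.
The free variable yields coefficients (3, -1, -2, -3) (any nonzero multiple also works).

3b₁ - b₂ - 2b₃ - 3b₄ = 0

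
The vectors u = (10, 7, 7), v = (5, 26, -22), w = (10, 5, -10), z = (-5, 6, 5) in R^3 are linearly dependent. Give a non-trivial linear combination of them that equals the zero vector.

u + v - 3w - 3z = 0

Solve the homogeneous system with u, v, w, z as columns by row-reducing the coefficient matrix.
The free variable yields coefficients (1, 1, -3, -3) (any nonzero multiple also works).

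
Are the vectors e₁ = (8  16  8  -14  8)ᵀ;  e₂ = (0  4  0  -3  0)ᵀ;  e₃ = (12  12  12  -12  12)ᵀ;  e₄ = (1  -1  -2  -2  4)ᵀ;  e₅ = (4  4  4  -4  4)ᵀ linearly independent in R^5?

linearly dependent

One vector is a scalar multiple of another, so the set is dependent.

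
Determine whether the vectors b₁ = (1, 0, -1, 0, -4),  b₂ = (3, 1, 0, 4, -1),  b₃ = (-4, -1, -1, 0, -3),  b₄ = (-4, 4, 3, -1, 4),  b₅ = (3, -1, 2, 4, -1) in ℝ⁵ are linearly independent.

Place the vectors as rows of a 5×5 matrix and reduce to echelon form.
The reduction yields 5 nonzero rows, so the rank is 5.
Since rank = 5 (the number of vectors), the set is linearly independent.

linearly independent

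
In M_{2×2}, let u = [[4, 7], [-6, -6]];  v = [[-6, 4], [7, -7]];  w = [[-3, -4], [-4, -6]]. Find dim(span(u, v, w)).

Represent each element by its coordinate vector in ℝ⁴.
Row-reduce the 3×4 matrix with these as rows.
Reduction leaves 3 leading entries, giving rank 3.

dim = 3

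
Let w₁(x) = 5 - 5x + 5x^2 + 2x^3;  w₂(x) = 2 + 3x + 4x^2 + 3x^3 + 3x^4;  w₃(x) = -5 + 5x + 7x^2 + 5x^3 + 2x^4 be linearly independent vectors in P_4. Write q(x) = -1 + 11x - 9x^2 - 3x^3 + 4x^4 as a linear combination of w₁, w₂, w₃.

Take coordinate vectors relative to {1, x, …, x^4}.
Solve the system with w₁, w₂, w₃ as columns and q as the right-hand side.
Back-substitution yields (a₁, a₂, a₃) = (-2, 2, -1).

q = -2w₁ + 2w₂ - w₃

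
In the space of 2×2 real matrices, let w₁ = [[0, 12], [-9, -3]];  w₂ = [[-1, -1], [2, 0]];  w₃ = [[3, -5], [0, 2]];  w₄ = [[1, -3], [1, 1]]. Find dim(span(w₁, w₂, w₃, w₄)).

dim = 2

Pass to coordinate vectors with respect to the basis {E₁₁, E₁₂, E₂₁, E₂₂}.
Row-reduce the 4×4 matrix with these as rows.
The echelon form has 2 nonzero rows, so the rank is 2.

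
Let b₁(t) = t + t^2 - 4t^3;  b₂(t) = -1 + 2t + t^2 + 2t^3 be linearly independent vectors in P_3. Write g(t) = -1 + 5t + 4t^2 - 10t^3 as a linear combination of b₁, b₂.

g = 3b₁ + b₂

Take coordinate vectors relative to {1, t, …, t^3}.
Set up the augmented matrix [b₁ | b₂ | g] and row-reduce.
Row-reducing the augmented matrix gives the unique coefficients (a₁, a₂) = (3, 1).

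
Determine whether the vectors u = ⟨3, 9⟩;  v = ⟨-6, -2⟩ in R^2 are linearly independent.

The matrix [u|v] has determinant 48.
A nonzero determinant means the columns are linearly independent.

linearly independent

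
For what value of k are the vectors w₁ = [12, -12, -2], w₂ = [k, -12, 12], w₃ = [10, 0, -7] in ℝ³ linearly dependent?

Dependence holds iff the 3×3 matrix [w₁ w₂ w₃] is singular.
Expanding, det = -84*k - 672.
Setting this to zero gives k = -8.

k = -8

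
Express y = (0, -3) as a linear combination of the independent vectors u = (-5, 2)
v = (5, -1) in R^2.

y = -3u - 3v

Write y = α₁u + α₂v and equate components.
Row-reducing the augmented matrix gives the unique coefficients (α₁, α₂) = (-3, -3).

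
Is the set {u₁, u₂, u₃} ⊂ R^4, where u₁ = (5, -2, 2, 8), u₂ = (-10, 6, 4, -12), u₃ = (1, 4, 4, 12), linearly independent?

Row-reduce the matrix whose columns are u₁, u₂, u₃.
The reduction yields 3 nonzero rows, so the rank is 3.
Since rank = 3 (the number of vectors), the set is linearly independent.

linearly independent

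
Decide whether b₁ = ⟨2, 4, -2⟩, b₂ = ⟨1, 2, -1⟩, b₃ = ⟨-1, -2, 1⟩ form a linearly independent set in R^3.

Form the 3×3 matrix with these as columns; its determinant is 0.
A zero determinant means the columns are linearly dependent.
Indeed b₁ - 2b₂ = 0.

linearly dependent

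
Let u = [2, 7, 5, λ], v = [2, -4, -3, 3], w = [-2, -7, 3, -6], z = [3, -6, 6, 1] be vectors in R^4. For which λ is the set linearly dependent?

The vectors are dependent exactly when the determinant of the matrix with rows u, v, w, z vanishes.
Cofactor expansion gives det = 231*λ - 770.
Setting this to zero gives λ = 10/3.

λ = 10/3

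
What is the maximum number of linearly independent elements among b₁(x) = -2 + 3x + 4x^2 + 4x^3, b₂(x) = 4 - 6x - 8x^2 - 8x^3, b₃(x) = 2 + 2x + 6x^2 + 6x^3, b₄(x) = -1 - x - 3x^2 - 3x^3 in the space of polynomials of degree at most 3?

Pass to coordinate vectors with respect to the basis {1, x, …, x^3}.
Apply Gaussian elimination to the matrix whose rows are b₁, b₂, b₃, b₄.
The echelon form has 2 nonzero rows, so the rank is 2.

2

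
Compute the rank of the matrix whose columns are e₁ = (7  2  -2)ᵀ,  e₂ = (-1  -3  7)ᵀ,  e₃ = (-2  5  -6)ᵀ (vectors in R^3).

rank 3

Form the matrix with e₁, e₂, e₃ as columns and reduce.
The echelon form has 3 nonzero rows, so the rank is 3.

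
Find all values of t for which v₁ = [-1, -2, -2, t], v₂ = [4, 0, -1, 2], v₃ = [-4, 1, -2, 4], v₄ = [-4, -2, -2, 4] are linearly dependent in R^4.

Dependence holds iff the 4×4 matrix [v₁ v₂ v₃ v₄] is singular.
The determinant works out to 36*t - 144.
This vanishes exactly when t = 4.

t = 4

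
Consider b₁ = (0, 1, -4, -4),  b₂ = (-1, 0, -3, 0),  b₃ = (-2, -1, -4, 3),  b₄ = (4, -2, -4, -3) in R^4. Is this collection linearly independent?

linearly independent

Row-reduce the matrix whose columns are b₁, b₂, b₃, b₄.
The reduction yields 4 nonzero rows, so the rank is 4.
Since rank = 4 (the number of vectors), the set is linearly independent.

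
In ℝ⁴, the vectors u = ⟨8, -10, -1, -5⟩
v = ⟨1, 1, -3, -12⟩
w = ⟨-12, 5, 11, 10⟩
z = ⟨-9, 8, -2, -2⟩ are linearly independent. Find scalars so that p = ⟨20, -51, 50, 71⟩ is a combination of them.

Set up the augmented matrix [u | v | w | z | p] and row-reduce.
Row-reducing the augmented matrix gives the unique coefficients (α₁, …, α₄) = (3, -4, 3, -4).

p = 3u - 4v + 3w - 4z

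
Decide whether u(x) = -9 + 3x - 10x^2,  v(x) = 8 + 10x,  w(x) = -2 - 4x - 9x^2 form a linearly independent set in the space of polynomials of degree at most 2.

linearly independent

Write each element as a coordinate vector in ℝ³ using {1, x, x^2}.
Row-reduce the matrix whose columns are u, v, w.
The reduction yields 3 nonzero rows, so the rank is 3.
Since rank = 3 (the number of vectors), the set is linearly independent.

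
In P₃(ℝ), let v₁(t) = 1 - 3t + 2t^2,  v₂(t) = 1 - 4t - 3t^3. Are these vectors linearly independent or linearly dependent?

Write each element as a coordinate vector in ℝ⁴ using {1, t, …, t^3}.
Row-reduce the matrix whose columns are v₁, v₂.
The reduction yields 2 nonzero rows, so the rank is 2.
Since rank = 2 (the number of vectors), the set is linearly independent.

linearly independent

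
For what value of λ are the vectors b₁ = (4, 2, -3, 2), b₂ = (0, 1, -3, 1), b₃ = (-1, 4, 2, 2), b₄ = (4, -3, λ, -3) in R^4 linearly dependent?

λ = 12

The set is linearly dependent precisely when det[b₁; b₂; b₃; b₄] = 0.
Cofactor expansion gives det = 8*λ - 96.
Setting this to zero gives λ = 12.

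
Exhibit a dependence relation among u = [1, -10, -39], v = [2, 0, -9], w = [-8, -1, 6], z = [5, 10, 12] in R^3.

Write the vectors as columns of a matrix and find a nonzero vector in its null space.
One solution (up to scaling) is (1, -3, 0, 1).

u - 3v + z = 0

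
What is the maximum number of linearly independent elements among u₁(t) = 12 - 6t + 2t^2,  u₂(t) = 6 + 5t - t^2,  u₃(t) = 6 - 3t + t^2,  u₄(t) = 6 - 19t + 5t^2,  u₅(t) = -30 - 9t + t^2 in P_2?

2

Use coordinates relative to {1, t, t^2}.
Row-reduce the 5×3 matrix with these as rows.
There are 2 pivot columns, so rank = 2.
(With 5 elements in a 3-dimensional space the rank is at most 3.)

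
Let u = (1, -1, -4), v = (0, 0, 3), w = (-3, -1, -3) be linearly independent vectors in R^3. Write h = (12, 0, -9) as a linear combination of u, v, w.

Solve the system with u, v, w as columns and h as the right-hand side.
The system has the unique solution (a₁, a₂, a₃) = (3, -2, -3).

h = 3u - 2v - 3w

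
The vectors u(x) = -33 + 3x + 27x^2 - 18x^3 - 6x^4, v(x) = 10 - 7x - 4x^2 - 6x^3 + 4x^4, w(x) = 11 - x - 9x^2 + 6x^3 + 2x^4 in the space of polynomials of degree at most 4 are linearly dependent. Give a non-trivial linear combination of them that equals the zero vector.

u + 3w = 0

Take coordinates with respect to {1, x, …, x^4}.
Solve the homogeneous system with u, v, w as columns by row-reducing the coefficient matrix.
A generator of the null space is (1, 0, 3).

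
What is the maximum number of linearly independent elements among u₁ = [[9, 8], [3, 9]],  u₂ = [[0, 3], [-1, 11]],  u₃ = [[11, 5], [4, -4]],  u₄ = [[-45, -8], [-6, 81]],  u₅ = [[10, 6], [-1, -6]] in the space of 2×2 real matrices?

4

Pass to coordinate vectors with respect to the basis {E₁₁, E₁₂, E₂₁, E₂₂}.
Put the 4×5 matrix [u₁|u₂|u₃|u₄|u₅] into echelon form.
There are 4 pivot columns, so rank = 4.
(With 5 elements in a 4-dimensional space the rank is at most 4.)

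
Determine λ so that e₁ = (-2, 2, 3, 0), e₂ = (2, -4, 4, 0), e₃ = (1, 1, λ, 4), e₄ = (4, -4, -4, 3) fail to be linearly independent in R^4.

Place the vectors as rows of a 4×4 matrix; dependence ⇔ determinant zero.
Cofactor expansion gives det = 12*λ + 70.
Setting this to zero gives λ = -35/6.

λ = -35/6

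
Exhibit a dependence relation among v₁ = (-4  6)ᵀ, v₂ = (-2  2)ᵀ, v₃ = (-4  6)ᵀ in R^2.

Set up α₁v₁ + … + α₃v₃ = 0 and solve the homogeneous system.
One solution (up to scaling) is (1, 0, -1).

v₁ - v₃ = 0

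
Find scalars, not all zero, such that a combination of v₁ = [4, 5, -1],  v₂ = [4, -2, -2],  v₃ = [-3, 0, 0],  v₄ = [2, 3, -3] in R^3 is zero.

v₁ + v₂ + 2v₃ - v₄ = 0

Row-reduce the matrix with v₁, v₂, v₃, v₄ as columns; the null space gives the coefficients.
The free variable yields coefficients (1, 1, 2, -1) (any nonzero multiple also works).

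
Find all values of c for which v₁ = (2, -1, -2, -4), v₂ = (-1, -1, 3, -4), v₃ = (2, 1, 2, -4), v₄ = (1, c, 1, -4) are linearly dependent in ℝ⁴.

The set is linearly dependent precisely when det[v₁; v₂; v₃; v₄] = 0.
Cofactor expansion gives det = 48*c + 16.
Setting this to zero gives c = -1/3.

c = -1/3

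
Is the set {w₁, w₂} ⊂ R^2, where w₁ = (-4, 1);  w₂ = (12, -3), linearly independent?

linearly dependent

Place the vectors as rows of a 2×2 matrix and reduce to echelon form.
The reduction yields 1 nonzero row, so the rank is 1.
Since rank 1 < 2, the set is linearly dependent.
Indeed 3w₁ + w₂ = 0.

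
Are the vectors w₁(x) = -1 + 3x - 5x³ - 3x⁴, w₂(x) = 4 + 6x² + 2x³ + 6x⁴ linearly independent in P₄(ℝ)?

Write each element as a coordinate vector in ℝ⁵ using {1, x, …, x⁴}.
Place the vectors as rows of a 2×5 matrix and reduce to echelon form.
The reduction yields 2 nonzero rows, so the rank is 2.
Since rank = 2 (the number of vectors), the set is linearly independent.

linearly independent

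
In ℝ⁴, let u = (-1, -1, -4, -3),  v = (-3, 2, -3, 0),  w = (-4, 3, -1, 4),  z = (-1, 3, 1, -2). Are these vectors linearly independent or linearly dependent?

linearly independent

The matrix [u|v|w|z] has determinant 37.
A nonzero determinant means the columns are linearly independent.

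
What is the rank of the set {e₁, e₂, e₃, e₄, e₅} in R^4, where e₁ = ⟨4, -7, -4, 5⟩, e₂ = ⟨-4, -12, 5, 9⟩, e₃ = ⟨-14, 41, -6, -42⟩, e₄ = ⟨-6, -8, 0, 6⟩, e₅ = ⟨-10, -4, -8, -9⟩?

4

Form the matrix with e₁, e₂, e₃, e₄, e₅ as columns and reduce.
The echelon form has 4 nonzero rows, so the rank is 4.
(With 5 elements in a 4-dimensional space the rank is at most 4.)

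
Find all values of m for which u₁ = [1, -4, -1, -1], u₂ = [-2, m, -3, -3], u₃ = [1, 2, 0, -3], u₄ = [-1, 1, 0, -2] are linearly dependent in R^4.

m = -13

The vectors are dependent exactly when the determinant of the matrix with rows u₁, u₂, u₃, u₄ vanishes.
Cofactor expansion gives det = -5*m - 65.
Setting this to zero gives m = -13.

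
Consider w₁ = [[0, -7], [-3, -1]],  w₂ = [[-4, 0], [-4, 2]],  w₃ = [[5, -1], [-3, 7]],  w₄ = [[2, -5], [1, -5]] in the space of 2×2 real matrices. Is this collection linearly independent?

Write each element as a coordinate vector in ℝ⁴ using {E₁₁, E₁₂, E₂₁, E₂₂}.
Row-reduce the matrix whose columns are w₁, w₂, w₃, w₄.
The reduction yields 4 nonzero rows, so the rank is 4.
Since rank = 4 (the number of vectors), the set is linearly independent.

linearly independent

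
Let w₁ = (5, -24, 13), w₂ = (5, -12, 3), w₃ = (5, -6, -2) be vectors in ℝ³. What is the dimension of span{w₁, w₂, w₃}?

2

Put the 3×3 matrix [w₁|w₂|w₃] into echelon form.
The echelon form has 2 nonzero rows, so the rank is 2.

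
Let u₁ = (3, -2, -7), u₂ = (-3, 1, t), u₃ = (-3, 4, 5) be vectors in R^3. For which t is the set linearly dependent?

Dependence holds iff the 3×3 matrix [u₁ u₂ u₃] is singular.
The determinant works out to 48 - 6*t.
Setting this to zero gives t = 8.

t = 8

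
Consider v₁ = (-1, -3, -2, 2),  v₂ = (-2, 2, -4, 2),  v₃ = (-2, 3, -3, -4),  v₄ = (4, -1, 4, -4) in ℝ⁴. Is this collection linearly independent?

linearly independent

The matrix [v₁|v₂|v₃|v₄] has determinant 178.
A nonzero determinant means the columns are linearly independent.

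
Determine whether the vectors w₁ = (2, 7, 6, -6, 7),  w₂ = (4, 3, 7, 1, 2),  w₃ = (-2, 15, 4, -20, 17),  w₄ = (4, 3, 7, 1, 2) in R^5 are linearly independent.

Two of the vectors are equal, giving an immediate dependence.

linearly dependent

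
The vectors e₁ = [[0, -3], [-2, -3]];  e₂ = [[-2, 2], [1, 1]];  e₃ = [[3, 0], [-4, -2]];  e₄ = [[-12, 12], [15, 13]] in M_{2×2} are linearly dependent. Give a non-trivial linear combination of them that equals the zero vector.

Write each element as a vector in ℝ⁴ using {E₁₁, E₁₂, E₂₁, E₂₂}.
Set up α₁e₁ + … + α₄e₄ = 0 and solve the homogeneous system.
The free variable yields coefficients (2, -3, 2, 1) (any nonzero multiple also works).

2e₁ - 3e₂ + 2e₃ + e₄ = 0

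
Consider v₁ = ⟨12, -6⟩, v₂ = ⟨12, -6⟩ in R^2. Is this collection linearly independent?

Two of the vectors are equal, giving an immediate dependence.

linearly dependent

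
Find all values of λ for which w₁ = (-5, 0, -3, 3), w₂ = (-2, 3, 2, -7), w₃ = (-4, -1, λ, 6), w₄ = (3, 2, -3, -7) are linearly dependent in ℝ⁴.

λ = -26

The set is linearly dependent precisely when det[w₁; w₂; w₃; w₄] = 0.
The determinant works out to -4*λ - 104.
Setting this to zero gives λ = -26.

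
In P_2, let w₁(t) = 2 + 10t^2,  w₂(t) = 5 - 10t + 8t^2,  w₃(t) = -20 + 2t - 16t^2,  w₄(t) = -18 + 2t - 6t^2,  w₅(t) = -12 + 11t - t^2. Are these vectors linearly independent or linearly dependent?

linearly dependent

Write each element as a coordinate vector in ℝ³ using {1, t, t^2}.
There are 5 vectors in a 3-dimensional space, so they cannot be linearly independent.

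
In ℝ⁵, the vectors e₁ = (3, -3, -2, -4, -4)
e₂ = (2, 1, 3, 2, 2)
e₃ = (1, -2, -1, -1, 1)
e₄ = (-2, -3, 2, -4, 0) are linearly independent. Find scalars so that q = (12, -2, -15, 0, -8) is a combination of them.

q = 2e₁ - e₂ + 2e₃ - 3e₄

Write q = α₁e₁ + … + α₄e₄ and equate components.
Back-substitution yields (α₁, …, α₄) = (2, -1, 2, -3).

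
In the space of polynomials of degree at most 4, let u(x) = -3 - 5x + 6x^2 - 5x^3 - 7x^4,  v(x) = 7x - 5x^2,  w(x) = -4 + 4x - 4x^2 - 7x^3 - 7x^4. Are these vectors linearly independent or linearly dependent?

linearly independent

Write each element as a coordinate vector in ℝ⁵ using {1, x, …, x^4}.
Place the vectors as rows of a 3×5 matrix and reduce to echelon form.
The reduction yields 3 nonzero rows, so the rank is 3.
Since rank = 3 (the number of vectors), the set is linearly independent.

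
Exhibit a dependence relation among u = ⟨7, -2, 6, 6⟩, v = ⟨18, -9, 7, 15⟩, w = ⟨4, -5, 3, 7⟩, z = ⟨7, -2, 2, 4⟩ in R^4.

Row-reduce the matrix with u, v, w, z as columns; the null space gives the coefficients.
One solution (up to scaling) is (0, 1, -1, -2).

v - w - 2z = 0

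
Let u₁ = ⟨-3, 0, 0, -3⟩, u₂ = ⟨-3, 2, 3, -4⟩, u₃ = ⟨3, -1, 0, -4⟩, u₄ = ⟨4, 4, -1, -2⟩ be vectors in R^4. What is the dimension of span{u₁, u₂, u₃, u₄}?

dim = 4

Form the matrix with u₁, u₂, u₃, u₄ as columns and reduce.
There are 4 pivot columns, so rank = 4.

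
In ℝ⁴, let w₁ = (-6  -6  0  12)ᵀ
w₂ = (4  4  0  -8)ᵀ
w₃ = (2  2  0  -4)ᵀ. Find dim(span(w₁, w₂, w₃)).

Row-reduce the 3×4 matrix with these as rows.
Reduction leaves 1 leading entry, giving rank 1.

dim = 1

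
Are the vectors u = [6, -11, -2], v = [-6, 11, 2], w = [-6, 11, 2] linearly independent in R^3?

Form the 3×3 matrix with these as columns; its determinant is 0.
A zero determinant means the columns are linearly dependent.

linearly dependent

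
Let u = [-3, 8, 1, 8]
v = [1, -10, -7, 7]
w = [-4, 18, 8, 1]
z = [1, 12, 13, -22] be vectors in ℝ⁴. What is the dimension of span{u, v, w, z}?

dim = 2

Apply Gaussian elimination to the matrix whose rows are u, v, w, z.
There are 2 pivot columns, so rank = 2.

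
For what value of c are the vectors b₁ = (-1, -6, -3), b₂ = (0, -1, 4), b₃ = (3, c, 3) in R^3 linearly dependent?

The set is linearly dependent precisely when det[b₁; b₂; b₃] = 0.
Expanding, det = 4*c - 78.
This vanishes exactly when c = 39/2.

c = 39/2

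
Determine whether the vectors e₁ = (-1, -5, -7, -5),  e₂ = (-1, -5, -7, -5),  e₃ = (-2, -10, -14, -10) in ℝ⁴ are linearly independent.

linearly dependent

Row-reduce the matrix whose columns are e₁, e₂, e₃.
The reduction yields 1 nonzero row, so the rank is 1.
Since rank 1 < 3, the set is linearly dependent.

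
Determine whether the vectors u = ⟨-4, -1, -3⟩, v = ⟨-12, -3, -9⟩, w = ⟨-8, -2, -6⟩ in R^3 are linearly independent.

One vector is a scalar multiple of another, so the set is dependent.

linearly dependent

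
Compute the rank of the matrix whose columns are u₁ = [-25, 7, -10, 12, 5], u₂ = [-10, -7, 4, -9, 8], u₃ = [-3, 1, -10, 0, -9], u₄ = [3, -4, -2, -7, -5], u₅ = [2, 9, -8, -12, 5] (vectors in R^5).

Form the matrix with u₁, u₂, u₃, u₄, u₅ as columns and reduce.
The echelon form has 4 nonzero rows, so the rank is 4.

rank 4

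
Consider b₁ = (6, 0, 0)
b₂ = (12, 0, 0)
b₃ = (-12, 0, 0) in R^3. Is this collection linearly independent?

One vector is a scalar multiple of another, so the set is dependent.

linearly dependent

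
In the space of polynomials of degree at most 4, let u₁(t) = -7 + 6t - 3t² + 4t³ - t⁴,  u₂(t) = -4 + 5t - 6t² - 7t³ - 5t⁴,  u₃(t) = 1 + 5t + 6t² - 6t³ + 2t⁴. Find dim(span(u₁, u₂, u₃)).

Pass to coordinate vectors with respect to the basis {1, t, …, t⁴}.
Form the matrix with u₁, u₂, u₃ as columns and reduce.
The echelon form has 3 nonzero rows, so the rank is 3.

3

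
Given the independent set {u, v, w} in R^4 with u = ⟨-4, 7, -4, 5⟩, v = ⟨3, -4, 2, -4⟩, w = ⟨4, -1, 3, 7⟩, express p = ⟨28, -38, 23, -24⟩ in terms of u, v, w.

Set up the augmented matrix [u | v | w | p] and row-reduce.
Row-reducing the augmented matrix gives the unique coefficients (α₁, α₂, α₃) = (-3, 4, 1).

p = -3u + 4v + w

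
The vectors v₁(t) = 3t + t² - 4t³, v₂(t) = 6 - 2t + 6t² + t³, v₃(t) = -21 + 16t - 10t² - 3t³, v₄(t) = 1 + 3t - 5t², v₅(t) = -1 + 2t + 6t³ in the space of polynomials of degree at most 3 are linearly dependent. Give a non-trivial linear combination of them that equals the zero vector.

Pass to coordinate vectors relative to the basis {1, t, …, t³}.
Solve the homogeneous system with v₁, v₂, v₃, v₄, v₅ as columns by row-reducing the coefficient matrix.
A generator of the null space is (3, -3, -1, -1, 2).

3v₁ - 3v₂ - v₃ - v₄ + 2v₅ = 0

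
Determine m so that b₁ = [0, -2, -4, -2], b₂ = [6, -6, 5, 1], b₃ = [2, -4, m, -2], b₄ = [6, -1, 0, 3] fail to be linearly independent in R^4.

m = -4

The set is linearly dependent precisely when det[b₁; b₂; b₃; b₄] = 0.
The determinant works out to -36*m - 144.
Solving -36*m - 144 = 0 yields m = -4.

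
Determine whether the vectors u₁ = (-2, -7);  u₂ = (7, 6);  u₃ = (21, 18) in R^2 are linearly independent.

There are 3 vectors in a 2-dimensional space, so they cannot be linearly independent.

linearly dependent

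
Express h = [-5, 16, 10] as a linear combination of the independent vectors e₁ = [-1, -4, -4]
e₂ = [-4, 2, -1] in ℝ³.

h = -3e₁ + 2e₂

Set up the augmented matrix [e₁ | e₂ | h] and row-reduce.
The system has the unique solution (α₁, α₂) = (-3, 2).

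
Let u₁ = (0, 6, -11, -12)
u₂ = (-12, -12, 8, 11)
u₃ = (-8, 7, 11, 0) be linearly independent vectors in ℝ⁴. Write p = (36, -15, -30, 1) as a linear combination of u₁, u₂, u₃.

p = -u₁ - u₂ - 3u₃

Solve the system with u₁, u₂, u₃ as columns and p as the right-hand side.
The system has the unique solution (c₁, c₂, c₃) = (-1, -1, -3).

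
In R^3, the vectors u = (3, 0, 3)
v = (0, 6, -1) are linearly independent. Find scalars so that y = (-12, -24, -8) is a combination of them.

y = -4u - 4v

Since u, v are independent, the coefficients expressing y are uniquely determined by a linear system.
The system has the unique solution (a₁, a₂) = (-4, -4).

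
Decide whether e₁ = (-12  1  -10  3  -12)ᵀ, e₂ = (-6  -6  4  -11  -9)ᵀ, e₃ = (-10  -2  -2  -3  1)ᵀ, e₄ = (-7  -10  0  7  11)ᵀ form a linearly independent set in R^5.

Place the vectors as rows of a 4×5 matrix and reduce to echelon form.
The reduction yields 4 nonzero rows, so the rank is 4.
Since rank = 4 (the number of vectors), the set is linearly independent.

linearly independent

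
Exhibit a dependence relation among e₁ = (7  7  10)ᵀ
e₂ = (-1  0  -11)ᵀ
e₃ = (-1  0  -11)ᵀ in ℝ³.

e₂ - e₃ = 0

Solve the homogeneous system with e₁, e₂, e₃ as columns by row-reducing the coefficient matrix.
The free variable yields coefficients (0, 1, -1) (any nonzero multiple also works).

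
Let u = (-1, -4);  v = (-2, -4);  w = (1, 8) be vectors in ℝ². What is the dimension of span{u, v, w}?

dim = 2

Form the matrix with u, v, w as columns and reduce.
Reduction leaves 2 leading entries, giving rank 2.
(With 3 elements in a 2-dimensional space the rank is at most 2.)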